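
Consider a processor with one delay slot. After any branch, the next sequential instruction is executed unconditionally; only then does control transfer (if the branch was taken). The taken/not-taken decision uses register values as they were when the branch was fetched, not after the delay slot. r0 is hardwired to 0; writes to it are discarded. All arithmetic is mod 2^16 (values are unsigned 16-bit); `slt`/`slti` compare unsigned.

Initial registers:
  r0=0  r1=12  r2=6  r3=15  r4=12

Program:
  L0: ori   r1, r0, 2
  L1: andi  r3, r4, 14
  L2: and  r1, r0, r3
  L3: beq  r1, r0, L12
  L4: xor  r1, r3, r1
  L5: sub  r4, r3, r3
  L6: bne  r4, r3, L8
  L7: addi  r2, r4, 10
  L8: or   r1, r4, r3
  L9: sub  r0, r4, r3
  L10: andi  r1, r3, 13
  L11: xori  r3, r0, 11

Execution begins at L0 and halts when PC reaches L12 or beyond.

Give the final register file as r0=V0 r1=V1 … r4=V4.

r0=0 r1=12 r2=6 r3=12 r4=12

[0] ori   r1, r0, 2  →  {r0:0, r1:2, r2:6, r3:15, r4:12}
[1] andi  r3, r4, 14  →  {r0:0, r1:2, r2:6, r3:12, r4:12}
[2] and  r1, r0, r3  →  {r0:0, r1:0, r2:6, r3:12, r4:12}
[3] beq  r1, r0, L12  →  {r0:0, r1:0, r2:6, r3:12, r4:12}  ⟨branch taken⟩
[4] xor  r1, r3, r1  →  {r0:0, r1:12, r2:6, r3:12, r4:12}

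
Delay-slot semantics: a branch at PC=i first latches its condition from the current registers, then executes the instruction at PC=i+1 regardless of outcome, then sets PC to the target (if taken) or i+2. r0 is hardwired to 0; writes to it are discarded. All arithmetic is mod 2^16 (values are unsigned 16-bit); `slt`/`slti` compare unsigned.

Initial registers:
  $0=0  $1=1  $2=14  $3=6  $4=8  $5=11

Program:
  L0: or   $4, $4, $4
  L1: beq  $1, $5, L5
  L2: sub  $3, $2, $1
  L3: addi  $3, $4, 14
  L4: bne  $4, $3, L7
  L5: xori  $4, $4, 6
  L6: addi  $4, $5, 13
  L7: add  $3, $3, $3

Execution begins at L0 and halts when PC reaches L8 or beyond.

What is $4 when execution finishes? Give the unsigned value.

PC=0  or   $4, $4, $4        | $0=0 $1=1 $2=14 $3=6 $4=8 $5=11
PC=1  beq  $1, $5, L5        | $0=0 $1=1 $2=14 $3=6 $4=8 $5=11  [not taken]
PC=2  sub  $3, $2, $1        | $0=0 $1=1 $2=14 $3=13 $4=8 $5=11
PC=3  addi  $3, $4, 14       | $0=0 $1=1 $2=14 $3=22 $4=8 $5=11
PC=4  bne  $4, $3, L7        | $0=0 $1=1 $2=14 $3=22 $4=8 $5=11  [TAKEN]
PC=5  xori  $4, $4, 6        | $0=0 $1=1 $2=14 $3=22 $4=14 $5=11
PC=7  add  $3, $3, $3        | $0=0 $1=1 $2=14 $3=44 $4=14 $5=11

14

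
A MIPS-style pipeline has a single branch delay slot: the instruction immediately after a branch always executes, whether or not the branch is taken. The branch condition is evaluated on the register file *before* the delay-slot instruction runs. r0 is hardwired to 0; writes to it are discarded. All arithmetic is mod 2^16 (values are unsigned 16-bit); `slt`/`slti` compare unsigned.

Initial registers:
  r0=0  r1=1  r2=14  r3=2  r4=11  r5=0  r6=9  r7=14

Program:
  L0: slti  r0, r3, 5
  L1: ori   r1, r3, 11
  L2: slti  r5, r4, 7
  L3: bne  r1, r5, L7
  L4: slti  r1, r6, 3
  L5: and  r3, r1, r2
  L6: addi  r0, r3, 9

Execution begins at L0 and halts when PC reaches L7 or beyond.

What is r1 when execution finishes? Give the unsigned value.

0

[0] slti  r0, r3, 5  →  {r0:0, r1:1, r2:14, r3:2, r4:11, r5:0, r6:9, r7:14}
[1] ori   r1, r3, 11  →  {r0:0, r1:11, r2:14, r3:2, r4:11, r5:0, r6:9, r7:14}
[2] slti  r5, r4, 7  →  {r0:0, r1:11, r2:14, r3:2, r4:11, r5:0, r6:9, r7:14}
[3] bne  r1, r5, L7  →  {r0:0, r1:11, r2:14, r3:2, r4:11, r5:0, r6:9, r7:14}  ⟨branch taken⟩
[4] slti  r1, r6, 3  →  {r0:0, r1:0, r2:14, r3:2, r4:11, r5:0, r6:9, r7:14}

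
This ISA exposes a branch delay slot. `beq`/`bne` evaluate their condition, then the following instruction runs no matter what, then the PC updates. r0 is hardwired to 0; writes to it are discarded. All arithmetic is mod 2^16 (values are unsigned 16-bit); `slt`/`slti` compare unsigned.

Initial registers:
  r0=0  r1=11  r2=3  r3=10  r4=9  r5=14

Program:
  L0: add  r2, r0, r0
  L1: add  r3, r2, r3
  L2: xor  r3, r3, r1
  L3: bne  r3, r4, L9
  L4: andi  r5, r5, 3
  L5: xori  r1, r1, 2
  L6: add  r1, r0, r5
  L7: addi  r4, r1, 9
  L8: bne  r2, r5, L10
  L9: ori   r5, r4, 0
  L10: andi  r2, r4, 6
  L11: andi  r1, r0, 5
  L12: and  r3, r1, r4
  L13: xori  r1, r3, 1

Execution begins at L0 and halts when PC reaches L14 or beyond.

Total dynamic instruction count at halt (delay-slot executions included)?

PC=0  add  r2, r0, r0        | r0=0 r1=11 r2=0 r3=10 r4=9 r5=14
PC=1  add  r3, r2, r3        | r0=0 r1=11 r2=0 r3=10 r4=9 r5=14
PC=2  xor  r3, r3, r1        | r0=0 r1=11 r2=0 r3=1 r4=9 r5=14
PC=3  bne  r3, r4, L9        | r0=0 r1=11 r2=0 r3=1 r4=9 r5=14  [TAKEN]
PC=4  andi  r5, r5, 3        | r0=0 r1=11 r2=0 r3=1 r4=9 r5=2
PC=9  ori   r5, r4, 0        | r0=0 r1=11 r2=0 r3=1 r4=9 r5=9
PC=10 andi  r2, r4, 6        | r0=0 r1=11 r2=0 r3=1 r4=9 r5=9
PC=11 andi  r1, r0, 5        | r0=0 r1=0 r2=0 r3=1 r4=9 r5=9
PC=12 and  r3, r1, r4        | r0=0 r1=0 r2=0 r3=0 r4=9 r5=9
PC=13 xori  r1, r3, 1        | r0=0 r1=1 r2=0 r3=0 r4=9 r5=9

10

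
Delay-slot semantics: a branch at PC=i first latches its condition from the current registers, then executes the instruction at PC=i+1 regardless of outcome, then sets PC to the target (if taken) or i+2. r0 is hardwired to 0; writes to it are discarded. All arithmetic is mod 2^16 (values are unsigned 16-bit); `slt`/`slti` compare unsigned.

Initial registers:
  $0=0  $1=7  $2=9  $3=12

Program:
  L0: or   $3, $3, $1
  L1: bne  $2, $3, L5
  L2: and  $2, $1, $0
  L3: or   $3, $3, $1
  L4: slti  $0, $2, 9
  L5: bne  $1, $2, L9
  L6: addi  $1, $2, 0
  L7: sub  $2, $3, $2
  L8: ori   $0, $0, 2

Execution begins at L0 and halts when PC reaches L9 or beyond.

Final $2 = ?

0

  step pc=0: or   $3, $3, $1  regs=(0,7,9,15)
  step pc=1: bne  $2, $3, L5  cond=T  regs=(0,7,9,15)
  step pc=2: and  $2, $1, $0  regs=(0,7,0,15)
  step pc=5: bne  $1, $2, L9  cond=T  regs=(0,7,0,15)
  step pc=6: addi  $1, $2, 0  regs=(0,0,0,15)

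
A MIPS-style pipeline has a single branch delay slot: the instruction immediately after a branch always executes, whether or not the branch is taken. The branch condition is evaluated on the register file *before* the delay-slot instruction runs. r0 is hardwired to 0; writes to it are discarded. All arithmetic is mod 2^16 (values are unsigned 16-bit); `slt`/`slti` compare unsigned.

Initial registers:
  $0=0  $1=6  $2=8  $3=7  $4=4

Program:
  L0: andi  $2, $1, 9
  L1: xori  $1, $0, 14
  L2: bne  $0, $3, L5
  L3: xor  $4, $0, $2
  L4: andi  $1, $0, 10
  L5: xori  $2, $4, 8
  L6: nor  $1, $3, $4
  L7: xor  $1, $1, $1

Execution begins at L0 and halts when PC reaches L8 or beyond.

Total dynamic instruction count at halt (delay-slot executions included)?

#0 andi  $2, $1, 9 ; 0/6/0/7/4
#1 xori  $1, $0, 14 ; 0/14/0/7/4
#2 bne  $0, $3, L5 ; 0/14/0/7/4 ; →target
#3 xor  $4, $0, $2 ; 0/14/0/7/0
#5 xori  $2, $4, 8 ; 0/14/8/7/0
#6 nor  $1, $3, $4 ; 0/65528/8/7/0
#7 xor  $1, $1, $1 ; 0/0/8/7/0

7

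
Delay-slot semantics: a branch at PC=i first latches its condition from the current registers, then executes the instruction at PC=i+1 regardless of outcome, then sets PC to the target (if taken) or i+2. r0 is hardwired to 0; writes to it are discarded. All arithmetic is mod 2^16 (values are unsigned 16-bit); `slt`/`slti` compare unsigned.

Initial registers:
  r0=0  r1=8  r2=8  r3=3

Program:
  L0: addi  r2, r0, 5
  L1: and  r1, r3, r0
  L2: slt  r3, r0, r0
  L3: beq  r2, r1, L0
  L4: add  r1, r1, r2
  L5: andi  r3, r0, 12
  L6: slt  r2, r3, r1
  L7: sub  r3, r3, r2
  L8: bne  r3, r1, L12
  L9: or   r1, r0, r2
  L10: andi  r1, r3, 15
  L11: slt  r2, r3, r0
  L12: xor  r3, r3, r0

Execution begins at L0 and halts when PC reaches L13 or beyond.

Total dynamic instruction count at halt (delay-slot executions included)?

11

[0] addi  r2, r0, 5  →  {r0:0, r1:8, r2:5, r3:3}
[1] and  r1, r3, r0  →  {r0:0, r1:0, r2:5, r3:3}
[2] slt  r3, r0, r0  →  {r0:0, r1:0, r2:5, r3:0}
[3] beq  r2, r1, L0  →  {r0:0, r1:0, r2:5, r3:0}  ⟨branch fallthrough⟩
[4] add  r1, r1, r2  →  {r0:0, r1:5, r2:5, r3:0}
[5] andi  r3, r0, 12  →  {r0:0, r1:5, r2:5, r3:0}
[6] slt  r2, r3, r1  →  {r0:0, r1:5, r2:1, r3:0}
[7] sub  r3, r3, r2  →  {r0:0, r1:5, r2:1, r3:65535}
[8] bne  r3, r1, L12  →  {r0:0, r1:5, r2:1, r3:65535}  ⟨branch taken⟩
[9] or   r1, r0, r2  →  {r0:0, r1:1, r2:1, r3:65535}
[12] xor  r3, r3, r0  →  {r0:0, r1:1, r2:1, r3:65535}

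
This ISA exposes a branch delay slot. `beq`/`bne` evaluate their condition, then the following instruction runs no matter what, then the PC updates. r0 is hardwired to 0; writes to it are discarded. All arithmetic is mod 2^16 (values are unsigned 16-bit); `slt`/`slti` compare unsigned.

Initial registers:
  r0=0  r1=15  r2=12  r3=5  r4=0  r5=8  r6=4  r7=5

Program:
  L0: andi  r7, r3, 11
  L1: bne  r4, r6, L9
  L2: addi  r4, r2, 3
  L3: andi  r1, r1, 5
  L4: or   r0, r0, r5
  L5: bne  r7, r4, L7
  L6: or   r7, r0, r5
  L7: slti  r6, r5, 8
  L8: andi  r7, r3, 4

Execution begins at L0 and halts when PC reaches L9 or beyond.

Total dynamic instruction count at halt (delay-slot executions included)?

#0 andi  r7, r3, 11 ; 0/15/12/5/0/8/4/1
#1 bne  r4, r6, L9 ; 0/15/12/5/0/8/4/1 ; →target
#2 addi  r4, r2, 3 ; 0/15/12/5/15/8/4/1

3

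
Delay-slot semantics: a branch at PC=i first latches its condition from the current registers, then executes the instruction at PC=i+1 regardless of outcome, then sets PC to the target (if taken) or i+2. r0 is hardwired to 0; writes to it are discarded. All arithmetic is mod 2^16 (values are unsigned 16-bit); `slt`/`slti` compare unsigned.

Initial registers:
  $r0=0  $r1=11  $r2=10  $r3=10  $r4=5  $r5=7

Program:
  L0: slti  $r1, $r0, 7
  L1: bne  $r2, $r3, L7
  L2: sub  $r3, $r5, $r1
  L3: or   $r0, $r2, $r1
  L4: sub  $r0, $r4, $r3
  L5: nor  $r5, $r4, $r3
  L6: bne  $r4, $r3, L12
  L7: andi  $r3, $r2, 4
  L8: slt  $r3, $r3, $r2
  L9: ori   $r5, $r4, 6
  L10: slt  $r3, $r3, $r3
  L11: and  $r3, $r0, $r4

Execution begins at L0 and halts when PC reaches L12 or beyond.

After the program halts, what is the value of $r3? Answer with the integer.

  step pc=0: slti  $r1, $r0, 7  regs=(0,1,10,10,5,7)
  step pc=1: bne  $r2, $r3, L7  cond=F  regs=(0,1,10,10,5,7)
  step pc=2: sub  $r3, $r5, $r1  regs=(0,1,10,6,5,7)
  step pc=3: or   $r0, $r2, $r1  regs=(0,1,10,6,5,7)
  step pc=4: sub  $r0, $r4, $r3  regs=(0,1,10,6,5,7)
  step pc=5: nor  $r5, $r4, $r3  regs=(0,1,10,6,5,65528)
  step pc=6: bne  $r4, $r3, L12  cond=T  regs=(0,1,10,6,5,65528)
  step pc=7: andi  $r3, $r2, 4  regs=(0,1,10,0,5,65528)

0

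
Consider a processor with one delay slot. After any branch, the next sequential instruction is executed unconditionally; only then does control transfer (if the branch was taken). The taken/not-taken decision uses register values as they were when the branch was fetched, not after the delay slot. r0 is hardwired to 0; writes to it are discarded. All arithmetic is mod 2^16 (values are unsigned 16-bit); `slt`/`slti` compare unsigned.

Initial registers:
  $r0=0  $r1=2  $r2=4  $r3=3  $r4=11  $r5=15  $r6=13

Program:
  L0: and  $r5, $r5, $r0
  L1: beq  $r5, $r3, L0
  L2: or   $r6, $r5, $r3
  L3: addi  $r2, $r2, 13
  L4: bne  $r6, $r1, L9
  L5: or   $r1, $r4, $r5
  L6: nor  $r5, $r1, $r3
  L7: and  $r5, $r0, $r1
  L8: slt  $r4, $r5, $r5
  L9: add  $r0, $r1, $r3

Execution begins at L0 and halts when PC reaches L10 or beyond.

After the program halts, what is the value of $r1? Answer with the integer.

#0 and  $r5, $r5, $r0 ; 0/2/4/3/11/0/13
#1 beq  $r5, $r3, L0 ; 0/2/4/3/11/0/13 ; →fallthru
#2 or   $r6, $r5, $r3 ; 0/2/4/3/11/0/3
#3 addi  $r2, $r2, 13 ; 0/2/17/3/11/0/3
#4 bne  $r6, $r1, L9 ; 0/2/17/3/11/0/3 ; →target
#5 or   $r1, $r4, $r5 ; 0/11/17/3/11/0/3
#9 add  $r0, $r1, $r3 ; 0/11/17/3/11/0/3

11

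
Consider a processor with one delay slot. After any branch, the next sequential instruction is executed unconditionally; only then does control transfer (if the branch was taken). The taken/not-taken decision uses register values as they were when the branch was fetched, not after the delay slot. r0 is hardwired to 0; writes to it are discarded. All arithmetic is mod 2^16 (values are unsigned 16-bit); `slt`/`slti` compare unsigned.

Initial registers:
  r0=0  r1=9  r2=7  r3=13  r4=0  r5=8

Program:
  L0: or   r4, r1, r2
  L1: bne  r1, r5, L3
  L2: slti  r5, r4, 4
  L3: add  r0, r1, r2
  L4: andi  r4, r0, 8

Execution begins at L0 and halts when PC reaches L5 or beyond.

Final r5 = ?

PC=0  or   r4, r1, r2        | r0=0 r1=9 r2=7 r3=13 r4=15 r5=8
PC=1  bne  r1, r5, L3        | r0=0 r1=9 r2=7 r3=13 r4=15 r5=8  [TAKEN]
PC=2  slti  r5, r4, 4        | r0=0 r1=9 r2=7 r3=13 r4=15 r5=0
PC=3  add  r0, r1, r2        | r0=0 r1=9 r2=7 r3=13 r4=15 r5=0
PC=4  andi  r4, r0, 8        | r0=0 r1=9 r2=7 r3=13 r4=0 r5=0

0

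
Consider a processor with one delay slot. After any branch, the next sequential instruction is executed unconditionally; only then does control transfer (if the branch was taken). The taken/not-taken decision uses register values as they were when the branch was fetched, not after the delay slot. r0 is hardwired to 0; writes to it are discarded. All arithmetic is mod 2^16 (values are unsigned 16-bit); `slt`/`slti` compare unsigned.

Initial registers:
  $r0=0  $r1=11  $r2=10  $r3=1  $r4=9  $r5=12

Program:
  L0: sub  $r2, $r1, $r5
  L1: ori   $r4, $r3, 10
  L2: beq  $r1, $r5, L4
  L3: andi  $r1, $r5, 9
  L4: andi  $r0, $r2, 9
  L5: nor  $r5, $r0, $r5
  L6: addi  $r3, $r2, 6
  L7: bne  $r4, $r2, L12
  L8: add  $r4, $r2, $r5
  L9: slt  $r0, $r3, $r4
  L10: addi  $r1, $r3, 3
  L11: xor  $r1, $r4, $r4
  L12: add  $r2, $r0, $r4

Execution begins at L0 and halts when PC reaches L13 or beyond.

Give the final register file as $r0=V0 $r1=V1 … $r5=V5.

$r0=0 $r1=8 $r2=65522 $r3=5 $r4=65522 $r5=65523

  step pc=0: sub  $r2, $r1, $r5  regs=(0,11,65535,1,9,12)
  step pc=1: ori   $r4, $r3, 10  regs=(0,11,65535,1,11,12)
  step pc=2: beq  $r1, $r5, L4  cond=F  regs=(0,11,65535,1,11,12)
  step pc=3: andi  $r1, $r5, 9  regs=(0,8,65535,1,11,12)
  step pc=4: andi  $r0, $r2, 9  regs=(0,8,65535,1,11,12)
  step pc=5: nor  $r5, $r0, $r5  regs=(0,8,65535,1,11,65523)
  step pc=6: addi  $r3, $r2, 6  regs=(0,8,65535,5,11,65523)
  step pc=7: bne  $r4, $r2, L12  cond=T  regs=(0,8,65535,5,11,65523)
  step pc=8: add  $r4, $r2, $r5  regs=(0,8,65535,5,65522,65523)
  step pc=12: add  $r2, $r0, $r4  regs=(0,8,65522,5,65522,65523)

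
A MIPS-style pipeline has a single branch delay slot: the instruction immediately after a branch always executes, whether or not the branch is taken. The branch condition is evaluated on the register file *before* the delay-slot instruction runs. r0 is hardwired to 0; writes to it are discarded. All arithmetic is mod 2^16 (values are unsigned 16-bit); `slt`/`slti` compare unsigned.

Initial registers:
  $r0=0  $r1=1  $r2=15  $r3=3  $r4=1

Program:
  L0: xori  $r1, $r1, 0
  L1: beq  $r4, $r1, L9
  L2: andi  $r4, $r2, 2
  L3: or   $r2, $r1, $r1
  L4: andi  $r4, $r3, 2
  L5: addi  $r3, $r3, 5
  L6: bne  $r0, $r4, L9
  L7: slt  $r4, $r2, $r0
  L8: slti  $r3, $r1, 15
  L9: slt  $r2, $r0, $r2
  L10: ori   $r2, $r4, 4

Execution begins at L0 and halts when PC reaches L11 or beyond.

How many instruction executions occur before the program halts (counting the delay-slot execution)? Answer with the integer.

5

  step pc=0: xori  $r1, $r1, 0  regs=(0,1,15,3,1)
  step pc=1: beq  $r4, $r1, L9  cond=T  regs=(0,1,15,3,1)
  step pc=2: andi  $r4, $r2, 2  regs=(0,1,15,3,2)
  step pc=9: slt  $r2, $r0, $r2  regs=(0,1,1,3,2)
  step pc=10: ori   $r2, $r4, 4  regs=(0,1,6,3,2)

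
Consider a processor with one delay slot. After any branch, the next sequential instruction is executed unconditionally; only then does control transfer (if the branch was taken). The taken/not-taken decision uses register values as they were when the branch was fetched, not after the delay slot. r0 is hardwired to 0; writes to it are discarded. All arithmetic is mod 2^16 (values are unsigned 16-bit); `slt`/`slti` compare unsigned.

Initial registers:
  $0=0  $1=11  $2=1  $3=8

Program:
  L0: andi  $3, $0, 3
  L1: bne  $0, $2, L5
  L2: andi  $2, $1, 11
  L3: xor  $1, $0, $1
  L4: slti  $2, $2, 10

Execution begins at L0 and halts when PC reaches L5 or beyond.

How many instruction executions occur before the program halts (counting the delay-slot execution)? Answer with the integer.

PC=0  andi  $3, $0, 3        | $0=0 $1=11 $2=1 $3=0
PC=1  bne  $0, $2, L5        | $0=0 $1=11 $2=1 $3=0  [TAKEN]
PC=2  andi  $2, $1, 11       | $0=0 $1=11 $2=11 $3=0

3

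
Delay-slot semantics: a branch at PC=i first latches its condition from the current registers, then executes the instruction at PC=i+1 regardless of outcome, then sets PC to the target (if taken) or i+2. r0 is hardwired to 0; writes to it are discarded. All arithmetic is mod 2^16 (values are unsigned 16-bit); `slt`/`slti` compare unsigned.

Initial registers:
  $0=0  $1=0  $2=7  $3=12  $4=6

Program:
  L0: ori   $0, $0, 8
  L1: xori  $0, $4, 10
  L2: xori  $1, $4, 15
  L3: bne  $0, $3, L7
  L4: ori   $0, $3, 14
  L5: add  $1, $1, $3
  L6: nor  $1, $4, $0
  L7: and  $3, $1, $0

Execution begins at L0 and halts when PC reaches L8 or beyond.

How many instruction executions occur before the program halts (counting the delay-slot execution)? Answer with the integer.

#0 ori   $0, $0, 8 ; 0/0/7/12/6
#1 xori  $0, $4, 10 ; 0/0/7/12/6
#2 xori  $1, $4, 15 ; 0/9/7/12/6
#3 bne  $0, $3, L7 ; 0/9/7/12/6 ; →target
#4 ori   $0, $3, 14 ; 0/9/7/12/6
#7 and  $3, $1, $0 ; 0/9/7/0/6

6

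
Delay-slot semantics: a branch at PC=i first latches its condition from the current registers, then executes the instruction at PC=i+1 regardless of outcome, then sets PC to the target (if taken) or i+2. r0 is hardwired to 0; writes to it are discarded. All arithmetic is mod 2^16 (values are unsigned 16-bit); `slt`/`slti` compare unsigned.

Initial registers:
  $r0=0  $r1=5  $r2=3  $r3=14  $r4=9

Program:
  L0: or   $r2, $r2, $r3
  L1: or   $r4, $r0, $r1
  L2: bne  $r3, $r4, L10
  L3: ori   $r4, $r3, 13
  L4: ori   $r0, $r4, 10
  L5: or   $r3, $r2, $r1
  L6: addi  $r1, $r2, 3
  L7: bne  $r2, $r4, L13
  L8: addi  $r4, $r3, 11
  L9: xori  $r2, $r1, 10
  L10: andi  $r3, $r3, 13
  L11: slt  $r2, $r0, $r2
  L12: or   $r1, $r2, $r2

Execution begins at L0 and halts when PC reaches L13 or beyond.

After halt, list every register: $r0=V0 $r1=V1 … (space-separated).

PC=0  or   $r2, $r2, $r3     | $r0=0 $r1=5 $r2=15 $r3=14 $r4=9
PC=1  or   $r4, $r0, $r1     | $r0=0 $r1=5 $r2=15 $r3=14 $r4=5
PC=2  bne  $r3, $r4, L10     | $r0=0 $r1=5 $r2=15 $r3=14 $r4=5  [TAKEN]
PC=3  ori   $r4, $r3, 13     | $r0=0 $r1=5 $r2=15 $r3=14 $r4=15
PC=10 andi  $r3, $r3, 13     | $r0=0 $r1=5 $r2=15 $r3=12 $r4=15
PC=11 slt  $r2, $r0, $r2     | $r0=0 $r1=5 $r2=1 $r3=12 $r4=15
PC=12 or   $r1, $r2, $r2     | $r0=0 $r1=1 $r2=1 $r3=12 $r4=15

$r0=0 $r1=1 $r2=1 $r3=12 $r4=15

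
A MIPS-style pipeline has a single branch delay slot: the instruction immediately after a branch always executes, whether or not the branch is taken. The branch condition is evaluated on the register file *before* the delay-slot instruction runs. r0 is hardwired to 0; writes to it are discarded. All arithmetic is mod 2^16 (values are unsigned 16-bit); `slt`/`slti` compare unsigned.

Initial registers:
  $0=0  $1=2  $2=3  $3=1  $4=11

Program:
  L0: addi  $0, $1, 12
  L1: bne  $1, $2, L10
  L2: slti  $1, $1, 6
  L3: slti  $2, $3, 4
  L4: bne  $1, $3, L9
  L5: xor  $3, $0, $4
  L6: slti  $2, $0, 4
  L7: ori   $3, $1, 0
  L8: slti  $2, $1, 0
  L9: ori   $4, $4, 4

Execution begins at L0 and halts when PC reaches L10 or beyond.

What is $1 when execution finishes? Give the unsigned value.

PC=0  addi  $0, $1, 12       | $0=0 $1=2 $2=3 $3=1 $4=11
PC=1  bne  $1, $2, L10       | $0=0 $1=2 $2=3 $3=1 $4=11  [TAKEN]
PC=2  slti  $1, $1, 6        | $0=0 $1=1 $2=3 $3=1 $4=11

1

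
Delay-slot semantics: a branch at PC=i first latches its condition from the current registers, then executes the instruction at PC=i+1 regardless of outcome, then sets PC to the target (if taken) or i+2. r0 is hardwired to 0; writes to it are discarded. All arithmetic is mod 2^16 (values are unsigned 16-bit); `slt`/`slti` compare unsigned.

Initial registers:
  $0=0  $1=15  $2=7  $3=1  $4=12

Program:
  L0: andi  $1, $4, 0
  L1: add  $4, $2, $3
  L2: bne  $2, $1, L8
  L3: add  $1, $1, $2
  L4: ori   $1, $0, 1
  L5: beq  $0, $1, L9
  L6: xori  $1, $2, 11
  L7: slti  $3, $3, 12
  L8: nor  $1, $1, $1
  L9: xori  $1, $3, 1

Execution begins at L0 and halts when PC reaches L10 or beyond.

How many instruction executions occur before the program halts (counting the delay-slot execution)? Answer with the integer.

6

  step pc=0: andi  $1, $4, 0  regs=(0,0,7,1,12)
  step pc=1: add  $4, $2, $3  regs=(0,0,7,1,8)
  step pc=2: bne  $2, $1, L8  cond=T  regs=(0,0,7,1,8)
  step pc=3: add  $1, $1, $2  regs=(0,7,7,1,8)
  step pc=8: nor  $1, $1, $1  regs=(0,65528,7,1,8)
  step pc=9: xori  $1, $3, 1  regs=(0,0,7,1,8)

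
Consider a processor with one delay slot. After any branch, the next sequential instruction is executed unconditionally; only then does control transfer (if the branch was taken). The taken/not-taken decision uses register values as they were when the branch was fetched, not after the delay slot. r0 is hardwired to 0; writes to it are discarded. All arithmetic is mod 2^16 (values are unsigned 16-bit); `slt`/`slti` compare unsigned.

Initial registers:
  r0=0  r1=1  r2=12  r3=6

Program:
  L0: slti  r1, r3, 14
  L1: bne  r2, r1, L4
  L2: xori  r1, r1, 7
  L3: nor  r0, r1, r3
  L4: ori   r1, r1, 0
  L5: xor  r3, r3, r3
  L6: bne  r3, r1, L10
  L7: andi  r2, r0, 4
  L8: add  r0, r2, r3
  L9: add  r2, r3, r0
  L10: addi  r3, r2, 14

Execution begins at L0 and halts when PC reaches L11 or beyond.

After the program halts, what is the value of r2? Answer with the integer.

0

[0] slti  r1, r3, 14  →  {r0:0, r1:1, r2:12, r3:6}
[1] bne  r2, r1, L4  →  {r0:0, r1:1, r2:12, r3:6}  ⟨branch taken⟩
[2] xori  r1, r1, 7  →  {r0:0, r1:6, r2:12, r3:6}
[4] ori   r1, r1, 0  →  {r0:0, r1:6, r2:12, r3:6}
[5] xor  r3, r3, r3  →  {r0:0, r1:6, r2:12, r3:0}
[6] bne  r3, r1, L10  →  {r0:0, r1:6, r2:12, r3:0}  ⟨branch taken⟩
[7] andi  r2, r0, 4  →  {r0:0, r1:6, r2:0, r3:0}
[10] addi  r3, r2, 14  →  {r0:0, r1:6, r2:0, r3:14}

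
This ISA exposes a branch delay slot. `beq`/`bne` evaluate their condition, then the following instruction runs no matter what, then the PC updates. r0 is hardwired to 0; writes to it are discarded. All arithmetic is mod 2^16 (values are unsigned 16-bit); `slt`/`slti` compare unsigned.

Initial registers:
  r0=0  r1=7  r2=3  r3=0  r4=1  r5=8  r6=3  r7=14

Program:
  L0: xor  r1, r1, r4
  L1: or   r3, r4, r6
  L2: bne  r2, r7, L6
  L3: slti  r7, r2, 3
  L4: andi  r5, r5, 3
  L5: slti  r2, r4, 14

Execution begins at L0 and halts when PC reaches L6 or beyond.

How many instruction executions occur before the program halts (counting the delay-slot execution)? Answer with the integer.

4

[0] xor  r1, r1, r4  →  {r0:0, r1:6, r2:3, r3:0, r4:1, r5:8, r6:3, r7:14}
[1] or   r3, r4, r6  →  {r0:0, r1:6, r2:3, r3:3, r4:1, r5:8, r6:3, r7:14}
[2] bne  r2, r7, L6  →  {r0:0, r1:6, r2:3, r3:3, r4:1, r5:8, r6:3, r7:14}  ⟨branch taken⟩
[3] slti  r7, r2, 3  →  {r0:0, r1:6, r2:3, r3:3, r4:1, r5:8, r6:3, r7:0}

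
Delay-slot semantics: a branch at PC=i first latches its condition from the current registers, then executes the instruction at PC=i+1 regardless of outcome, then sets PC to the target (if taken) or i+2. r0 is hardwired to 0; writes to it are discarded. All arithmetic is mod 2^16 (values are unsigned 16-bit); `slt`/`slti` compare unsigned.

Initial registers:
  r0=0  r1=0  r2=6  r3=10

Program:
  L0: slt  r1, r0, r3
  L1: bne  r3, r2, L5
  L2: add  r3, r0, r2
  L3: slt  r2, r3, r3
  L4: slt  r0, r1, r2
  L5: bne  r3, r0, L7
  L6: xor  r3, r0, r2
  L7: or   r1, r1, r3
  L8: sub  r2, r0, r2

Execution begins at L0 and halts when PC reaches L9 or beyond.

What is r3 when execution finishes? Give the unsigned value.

PC=0  slt  r1, r0, r3        | r0=0 r1=1 r2=6 r3=10
PC=1  bne  r3, r2, L5        | r0=0 r1=1 r2=6 r3=10  [TAKEN]
PC=2  add  r3, r0, r2        | r0=0 r1=1 r2=6 r3=6
PC=5  bne  r3, r0, L7        | r0=0 r1=1 r2=6 r3=6  [TAKEN]
PC=6  xor  r3, r0, r2        | r0=0 r1=1 r2=6 r3=6
PC=7  or   r1, r1, r3        | r0=0 r1=7 r2=6 r3=6
PC=8  sub  r2, r0, r2        | r0=0 r1=7 r2=65530 r3=6

6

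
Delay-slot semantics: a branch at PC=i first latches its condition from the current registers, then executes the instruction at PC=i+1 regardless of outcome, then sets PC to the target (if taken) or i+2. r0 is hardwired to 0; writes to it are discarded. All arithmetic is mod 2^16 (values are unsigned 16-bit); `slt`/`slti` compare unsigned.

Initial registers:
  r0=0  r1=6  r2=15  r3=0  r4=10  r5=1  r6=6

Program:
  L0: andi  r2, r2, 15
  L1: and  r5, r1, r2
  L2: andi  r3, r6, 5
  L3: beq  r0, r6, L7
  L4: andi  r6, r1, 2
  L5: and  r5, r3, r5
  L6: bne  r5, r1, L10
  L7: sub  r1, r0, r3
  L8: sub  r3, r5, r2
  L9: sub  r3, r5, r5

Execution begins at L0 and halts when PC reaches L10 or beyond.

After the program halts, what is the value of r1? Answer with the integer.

[0] andi  r2, r2, 15  →  {r0:0, r1:6, r2:15, r3:0, r4:10, r5:1, r6:6}
[1] and  r5, r1, r2  →  {r0:0, r1:6, r2:15, r3:0, r4:10, r5:6, r6:6}
[2] andi  r3, r6, 5  →  {r0:0, r1:6, r2:15, r3:4, r4:10, r5:6, r6:6}
[3] beq  r0, r6, L7  →  {r0:0, r1:6, r2:15, r3:4, r4:10, r5:6, r6:6}  ⟨branch fallthrough⟩
[4] andi  r6, r1, 2  →  {r0:0, r1:6, r2:15, r3:4, r4:10, r5:6, r6:2}
[5] and  r5, r3, r5  →  {r0:0, r1:6, r2:15, r3:4, r4:10, r5:4, r6:2}
[6] bne  r5, r1, L10  →  {r0:0, r1:6, r2:15, r3:4, r4:10, r5:4, r6:2}  ⟨branch taken⟩
[7] sub  r1, r0, r3  →  {r0:0, r1:65532, r2:15, r3:4, r4:10, r5:4, r6:2}

65532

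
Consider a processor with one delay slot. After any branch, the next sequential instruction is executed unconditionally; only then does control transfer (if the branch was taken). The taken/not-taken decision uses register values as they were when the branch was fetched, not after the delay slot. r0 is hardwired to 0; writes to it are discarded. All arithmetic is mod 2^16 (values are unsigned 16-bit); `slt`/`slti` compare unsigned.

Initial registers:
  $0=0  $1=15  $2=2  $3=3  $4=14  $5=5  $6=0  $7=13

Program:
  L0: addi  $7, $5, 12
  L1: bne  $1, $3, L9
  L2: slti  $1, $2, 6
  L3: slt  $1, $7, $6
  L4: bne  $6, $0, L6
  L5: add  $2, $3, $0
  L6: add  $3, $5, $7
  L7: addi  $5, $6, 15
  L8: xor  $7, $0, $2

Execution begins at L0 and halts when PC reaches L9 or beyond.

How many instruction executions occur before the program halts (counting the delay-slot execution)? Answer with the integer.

3

PC=0  addi  $7, $5, 12       | $0=0 $1=15 $2=2 $3=3 $4=14 $5=5 $6=0 $7=17
PC=1  bne  $1, $3, L9        | $0=0 $1=15 $2=2 $3=3 $4=14 $5=5 $6=0 $7=17  [TAKEN]
PC=2  slti  $1, $2, 6        | $0=0 $1=1 $2=2 $3=3 $4=14 $5=5 $6=0 $7=17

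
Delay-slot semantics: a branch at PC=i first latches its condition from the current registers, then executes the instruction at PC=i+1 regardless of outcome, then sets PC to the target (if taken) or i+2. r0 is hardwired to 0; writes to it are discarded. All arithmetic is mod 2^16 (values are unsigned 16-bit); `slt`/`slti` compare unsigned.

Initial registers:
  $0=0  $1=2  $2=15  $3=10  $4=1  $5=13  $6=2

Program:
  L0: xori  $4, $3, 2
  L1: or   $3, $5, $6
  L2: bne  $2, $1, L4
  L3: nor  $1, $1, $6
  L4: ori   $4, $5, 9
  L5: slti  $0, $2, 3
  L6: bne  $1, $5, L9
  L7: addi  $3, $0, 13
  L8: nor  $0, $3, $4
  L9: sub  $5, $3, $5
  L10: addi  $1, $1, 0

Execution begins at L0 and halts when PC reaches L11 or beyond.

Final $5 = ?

#0 xori  $4, $3, 2 ; 0/2/15/10/8/13/2
#1 or   $3, $5, $6 ; 0/2/15/15/8/13/2
#2 bne  $2, $1, L4 ; 0/2/15/15/8/13/2 ; →target
#3 nor  $1, $1, $6 ; 0/65533/15/15/8/13/2
#4 ori   $4, $5, 9 ; 0/65533/15/15/13/13/2
#5 slti  $0, $2, 3 ; 0/65533/15/15/13/13/2
#6 bne  $1, $5, L9 ; 0/65533/15/15/13/13/2 ; →target
#7 addi  $3, $0, 13 ; 0/65533/15/13/13/13/2
#9 sub  $5, $3, $5 ; 0/65533/15/13/13/0/2
#10 addi  $1, $1, 0 ; 0/65533/15/13/13/0/2

0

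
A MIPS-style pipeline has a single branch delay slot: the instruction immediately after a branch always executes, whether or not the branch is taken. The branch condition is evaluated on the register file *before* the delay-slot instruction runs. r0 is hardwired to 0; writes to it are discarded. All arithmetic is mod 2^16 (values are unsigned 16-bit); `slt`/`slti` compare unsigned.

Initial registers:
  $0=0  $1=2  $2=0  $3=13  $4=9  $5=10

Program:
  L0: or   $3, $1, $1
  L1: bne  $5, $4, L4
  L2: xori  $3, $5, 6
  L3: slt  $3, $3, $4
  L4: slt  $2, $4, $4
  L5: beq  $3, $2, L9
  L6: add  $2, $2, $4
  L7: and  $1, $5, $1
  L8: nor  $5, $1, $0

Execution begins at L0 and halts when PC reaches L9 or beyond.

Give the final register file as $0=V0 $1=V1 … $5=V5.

[0] or   $3, $1, $1  →  {$0:0, $1:2, $2:0, $3:2, $4:9, $5:10}
[1] bne  $5, $4, L4  →  {$0:0, $1:2, $2:0, $3:2, $4:9, $5:10}  ⟨branch taken⟩
[2] xori  $3, $5, 6  →  {$0:0, $1:2, $2:0, $3:12, $4:9, $5:10}
[4] slt  $2, $4, $4  →  {$0:0, $1:2, $2:0, $3:12, $4:9, $5:10}
[5] beq  $3, $2, L9  →  {$0:0, $1:2, $2:0, $3:12, $4:9, $5:10}  ⟨branch fallthrough⟩
[6] add  $2, $2, $4  →  {$0:0, $1:2, $2:9, $3:12, $4:9, $5:10}
[7] and  $1, $5, $1  →  {$0:0, $1:2, $2:9, $3:12, $4:9, $5:10}
[8] nor  $5, $1, $0  →  {$0:0, $1:2, $2:9, $3:12, $4:9, $5:65533}

$0=0 $1=2 $2=9 $3=12 $4=9 $5=65533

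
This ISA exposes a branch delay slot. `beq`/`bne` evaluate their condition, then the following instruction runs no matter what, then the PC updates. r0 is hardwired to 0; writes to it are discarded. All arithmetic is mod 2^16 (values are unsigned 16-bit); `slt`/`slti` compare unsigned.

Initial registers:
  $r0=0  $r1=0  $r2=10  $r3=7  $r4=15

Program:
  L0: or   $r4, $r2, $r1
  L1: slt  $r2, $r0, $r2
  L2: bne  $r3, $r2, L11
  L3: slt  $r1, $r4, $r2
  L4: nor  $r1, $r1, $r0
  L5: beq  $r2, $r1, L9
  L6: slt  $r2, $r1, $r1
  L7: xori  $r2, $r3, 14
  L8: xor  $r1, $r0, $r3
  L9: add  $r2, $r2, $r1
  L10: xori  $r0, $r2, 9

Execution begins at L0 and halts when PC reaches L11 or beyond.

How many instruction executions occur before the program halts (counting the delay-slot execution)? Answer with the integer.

4

[0] or   $r4, $r2, $r1  →  {$r0:0, $r1:0, $r2:10, $r3:7, $r4:10}
[1] slt  $r2, $r0, $r2  →  {$r0:0, $r1:0, $r2:1, $r3:7, $r4:10}
[2] bne  $r3, $r2, L11  →  {$r0:0, $r1:0, $r2:1, $r3:7, $r4:10}  ⟨branch taken⟩
[3] slt  $r1, $r4, $r2  →  {$r0:0, $r1:0, $r2:1, $r3:7, $r4:10}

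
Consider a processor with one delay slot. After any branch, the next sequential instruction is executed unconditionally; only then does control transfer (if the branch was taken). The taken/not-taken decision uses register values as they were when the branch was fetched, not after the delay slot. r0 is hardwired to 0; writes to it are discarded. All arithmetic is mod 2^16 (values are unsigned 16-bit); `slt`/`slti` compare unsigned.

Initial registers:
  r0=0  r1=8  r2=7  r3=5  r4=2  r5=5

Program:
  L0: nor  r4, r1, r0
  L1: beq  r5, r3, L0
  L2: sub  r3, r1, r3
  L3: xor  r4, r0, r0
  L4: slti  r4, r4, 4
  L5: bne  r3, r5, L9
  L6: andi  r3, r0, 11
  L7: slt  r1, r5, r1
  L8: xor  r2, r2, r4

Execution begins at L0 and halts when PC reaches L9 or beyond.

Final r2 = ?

#0 nor  r4, r1, r0 ; 0/8/7/5/65527/5
#1 beq  r5, r3, L0 ; 0/8/7/5/65527/5 ; →target
#2 sub  r3, r1, r3 ; 0/8/7/3/65527/5
#0 nor  r4, r1, r0 ; 0/8/7/3/65527/5
#1 beq  r5, r3, L0 ; 0/8/7/3/65527/5 ; →fallthru
#2 sub  r3, r1, r3 ; 0/8/7/5/65527/5
#3 xor  r4, r0, r0 ; 0/8/7/5/0/5
#4 slti  r4, r4, 4 ; 0/8/7/5/1/5
#5 bne  r3, r5, L9 ; 0/8/7/5/1/5 ; →fallthru
#6 andi  r3, r0, 11 ; 0/8/7/0/1/5
#7 slt  r1, r5, r1 ; 0/1/7/0/1/5
#8 xor  r2, r2, r4 ; 0/1/6/0/1/5

6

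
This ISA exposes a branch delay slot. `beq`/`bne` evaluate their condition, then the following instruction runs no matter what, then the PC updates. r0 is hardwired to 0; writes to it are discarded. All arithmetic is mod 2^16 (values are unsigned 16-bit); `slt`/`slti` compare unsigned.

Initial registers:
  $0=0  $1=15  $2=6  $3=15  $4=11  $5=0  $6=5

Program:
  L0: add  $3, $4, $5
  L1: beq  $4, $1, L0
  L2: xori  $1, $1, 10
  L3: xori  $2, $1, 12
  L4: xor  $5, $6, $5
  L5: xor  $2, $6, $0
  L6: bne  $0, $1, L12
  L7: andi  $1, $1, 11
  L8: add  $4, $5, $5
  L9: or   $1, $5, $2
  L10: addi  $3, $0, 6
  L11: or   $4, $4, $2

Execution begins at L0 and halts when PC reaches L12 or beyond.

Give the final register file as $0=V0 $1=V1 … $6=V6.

$0=0 $1=1 $2=5 $3=11 $4=11 $5=5 $6=5

[0] add  $3, $4, $5  →  {$0:0, $1:15, $2:6, $3:11, $4:11, $5:0, $6:5}
[1] beq  $4, $1, L0  →  {$0:0, $1:15, $2:6, $3:11, $4:11, $5:0, $6:5}  ⟨branch fallthrough⟩
[2] xori  $1, $1, 10  →  {$0:0, $1:5, $2:6, $3:11, $4:11, $5:0, $6:5}
[3] xori  $2, $1, 12  →  {$0:0, $1:5, $2:9, $3:11, $4:11, $5:0, $6:5}
[4] xor  $5, $6, $5  →  {$0:0, $1:5, $2:9, $3:11, $4:11, $5:5, $6:5}
[5] xor  $2, $6, $0  →  {$0:0, $1:5, $2:5, $3:11, $4:11, $5:5, $6:5}
[6] bne  $0, $1, L12  →  {$0:0, $1:5, $2:5, $3:11, $4:11, $5:5, $6:5}  ⟨branch taken⟩
[7] andi  $1, $1, 11  →  {$0:0, $1:1, $2:5, $3:11, $4:11, $5:5, $6:5}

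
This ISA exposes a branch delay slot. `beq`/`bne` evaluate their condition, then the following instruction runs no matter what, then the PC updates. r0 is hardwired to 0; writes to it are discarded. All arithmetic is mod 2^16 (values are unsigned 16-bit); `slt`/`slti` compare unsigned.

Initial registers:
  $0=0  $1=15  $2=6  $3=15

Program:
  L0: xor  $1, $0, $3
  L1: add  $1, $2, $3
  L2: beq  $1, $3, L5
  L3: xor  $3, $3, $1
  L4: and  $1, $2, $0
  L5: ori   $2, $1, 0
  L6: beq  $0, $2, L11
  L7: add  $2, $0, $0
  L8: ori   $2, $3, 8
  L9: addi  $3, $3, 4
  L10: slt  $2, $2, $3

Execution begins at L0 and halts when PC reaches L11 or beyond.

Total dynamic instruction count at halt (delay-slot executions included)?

#0 xor  $1, $0, $3 ; 0/15/6/15
#1 add  $1, $2, $3 ; 0/21/6/15
#2 beq  $1, $3, L5 ; 0/21/6/15 ; →fallthru
#3 xor  $3, $3, $1 ; 0/21/6/26
#4 and  $1, $2, $0 ; 0/0/6/26
#5 ori   $2, $1, 0 ; 0/0/0/26
#6 beq  $0, $2, L11 ; 0/0/0/26 ; →target
#7 add  $2, $0, $0 ; 0/0/0/26

8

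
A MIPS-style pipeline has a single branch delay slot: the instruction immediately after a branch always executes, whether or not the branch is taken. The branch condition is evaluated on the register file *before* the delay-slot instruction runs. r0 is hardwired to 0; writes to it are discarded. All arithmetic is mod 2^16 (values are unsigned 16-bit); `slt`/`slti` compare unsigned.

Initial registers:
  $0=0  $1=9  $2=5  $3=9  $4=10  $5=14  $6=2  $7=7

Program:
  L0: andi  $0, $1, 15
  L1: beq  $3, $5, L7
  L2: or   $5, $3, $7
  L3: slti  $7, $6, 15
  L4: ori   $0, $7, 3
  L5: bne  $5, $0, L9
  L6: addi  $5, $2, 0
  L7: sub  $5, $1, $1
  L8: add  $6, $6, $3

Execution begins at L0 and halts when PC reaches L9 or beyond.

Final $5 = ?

5

[0] andi  $0, $1, 15  →  {$0:0, $1:9, $2:5, $3:9, $4:10, $5:14, $6:2, $7:7}
[1] beq  $3, $5, L7  →  {$0:0, $1:9, $2:5, $3:9, $4:10, $5:14, $6:2, $7:7}  ⟨branch fallthrough⟩
[2] or   $5, $3, $7  →  {$0:0, $1:9, $2:5, $3:9, $4:10, $5:15, $6:2, $7:7}
[3] slti  $7, $6, 15  →  {$0:0, $1:9, $2:5, $3:9, $4:10, $5:15, $6:2, $7:1}
[4] ori   $0, $7, 3  →  {$0:0, $1:9, $2:5, $3:9, $4:10, $5:15, $6:2, $7:1}
[5] bne  $5, $0, L9  →  {$0:0, $1:9, $2:5, $3:9, $4:10, $5:15, $6:2, $7:1}  ⟨branch taken⟩
[6] addi  $5, $2, 0  →  {$0:0, $1:9, $2:5, $3:9, $4:10, $5:5, $6:2, $7:1}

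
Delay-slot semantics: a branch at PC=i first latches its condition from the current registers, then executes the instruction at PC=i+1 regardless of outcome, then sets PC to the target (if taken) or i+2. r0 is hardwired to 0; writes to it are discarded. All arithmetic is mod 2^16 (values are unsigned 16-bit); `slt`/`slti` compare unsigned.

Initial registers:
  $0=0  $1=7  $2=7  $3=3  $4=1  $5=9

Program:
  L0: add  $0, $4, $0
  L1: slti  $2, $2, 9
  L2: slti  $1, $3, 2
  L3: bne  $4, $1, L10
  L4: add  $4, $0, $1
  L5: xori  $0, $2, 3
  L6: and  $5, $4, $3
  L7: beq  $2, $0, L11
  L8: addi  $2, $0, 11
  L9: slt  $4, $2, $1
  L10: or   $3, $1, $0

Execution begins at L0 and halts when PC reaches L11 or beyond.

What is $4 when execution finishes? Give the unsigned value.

0

  step pc=0: add  $0, $4, $0  regs=(0,7,7,3,1,9)
  step pc=1: slti  $2, $2, 9  regs=(0,7,1,3,1,9)
  step pc=2: slti  $1, $3, 2  regs=(0,0,1,3,1,9)
  step pc=3: bne  $4, $1, L10  cond=T  regs=(0,0,1,3,1,9)
  step pc=4: add  $4, $0, $1  regs=(0,0,1,3,0,9)
  step pc=10: or   $3, $1, $0  regs=(0,0,1,0,0,9)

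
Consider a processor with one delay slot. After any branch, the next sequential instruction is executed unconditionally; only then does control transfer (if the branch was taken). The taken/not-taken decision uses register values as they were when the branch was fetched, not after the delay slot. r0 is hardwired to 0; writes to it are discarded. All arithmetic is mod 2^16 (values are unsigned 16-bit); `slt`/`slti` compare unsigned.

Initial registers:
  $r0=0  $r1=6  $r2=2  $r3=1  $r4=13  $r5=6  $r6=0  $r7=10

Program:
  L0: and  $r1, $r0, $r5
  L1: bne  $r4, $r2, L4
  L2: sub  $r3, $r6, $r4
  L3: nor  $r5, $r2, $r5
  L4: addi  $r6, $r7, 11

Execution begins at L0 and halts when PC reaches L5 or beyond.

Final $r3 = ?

PC=0  and  $r1, $r0, $r5     | $r0=0 $r1=0 $r2=2 $r3=1 $r4=13 $r5=6 $r6=0 $r7=10
PC=1  bne  $r4, $r2, L4      | $r0=0 $r1=0 $r2=2 $r3=1 $r4=13 $r5=6 $r6=0 $r7=10  [TAKEN]
PC=2  sub  $r3, $r6, $r4     | $r0=0 $r1=0 $r2=2 $r3=65523 $r4=13 $r5=6 $r6=0 $r7=10
PC=4  addi  $r6, $r7, 11     | $r0=0 $r1=0 $r2=2 $r3=65523 $r4=13 $r5=6 $r6=21 $r7=10

65523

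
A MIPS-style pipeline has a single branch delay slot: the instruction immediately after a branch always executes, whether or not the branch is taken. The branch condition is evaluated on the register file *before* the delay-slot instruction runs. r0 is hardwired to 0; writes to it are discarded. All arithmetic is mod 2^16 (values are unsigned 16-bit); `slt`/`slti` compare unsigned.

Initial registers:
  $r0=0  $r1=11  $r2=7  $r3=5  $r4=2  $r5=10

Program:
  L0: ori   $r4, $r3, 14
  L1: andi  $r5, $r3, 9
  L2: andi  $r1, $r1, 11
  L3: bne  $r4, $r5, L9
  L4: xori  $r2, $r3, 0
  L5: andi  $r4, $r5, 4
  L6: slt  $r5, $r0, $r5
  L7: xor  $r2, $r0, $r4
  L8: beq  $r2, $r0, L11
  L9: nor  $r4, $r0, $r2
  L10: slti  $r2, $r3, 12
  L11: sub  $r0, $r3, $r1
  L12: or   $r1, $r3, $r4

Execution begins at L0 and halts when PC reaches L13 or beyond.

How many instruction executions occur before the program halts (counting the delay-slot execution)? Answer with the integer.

9

PC=0  ori   $r4, $r3, 14     | $r0=0 $r1=11 $r2=7 $r3=5 $r4=15 $r5=10
PC=1  andi  $r5, $r3, 9      | $r0=0 $r1=11 $r2=7 $r3=5 $r4=15 $r5=1
PC=2  andi  $r1, $r1, 11     | $r0=0 $r1=11 $r2=7 $r3=5 $r4=15 $r5=1
PC=3  bne  $r4, $r5, L9      | $r0=0 $r1=11 $r2=7 $r3=5 $r4=15 $r5=1  [TAKEN]
PC=4  xori  $r2, $r3, 0      | $r0=0 $r1=11 $r2=5 $r3=5 $r4=15 $r5=1
PC=9  nor  $r4, $r0, $r2     | $r0=0 $r1=11 $r2=5 $r3=5 $r4=65530 $r5=1
PC=10 slti  $r2, $r3, 12     | $r0=0 $r1=11 $r2=1 $r3=5 $r4=65530 $r5=1
PC=11 sub  $r0, $r3, $r1     | $r0=0 $r1=11 $r2=1 $r3=5 $r4=65530 $r5=1
PC=12 or   $r1, $r3, $r4     | $r0=0 $r1=65535 $r2=1 $r3=5 $r4=65530 $r5=1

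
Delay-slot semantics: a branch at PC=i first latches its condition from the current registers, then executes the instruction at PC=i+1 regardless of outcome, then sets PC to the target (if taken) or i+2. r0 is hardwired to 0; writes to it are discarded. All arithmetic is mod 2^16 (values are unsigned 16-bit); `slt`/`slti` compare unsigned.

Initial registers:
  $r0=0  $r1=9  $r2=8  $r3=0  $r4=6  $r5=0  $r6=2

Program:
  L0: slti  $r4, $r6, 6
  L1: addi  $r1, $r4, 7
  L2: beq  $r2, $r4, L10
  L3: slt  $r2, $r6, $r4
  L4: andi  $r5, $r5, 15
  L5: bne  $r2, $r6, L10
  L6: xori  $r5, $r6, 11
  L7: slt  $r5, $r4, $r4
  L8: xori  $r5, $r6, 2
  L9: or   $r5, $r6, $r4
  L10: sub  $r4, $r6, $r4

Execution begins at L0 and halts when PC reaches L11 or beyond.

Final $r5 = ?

9

#0 slti  $r4, $r6, 6 ; 0/9/8/0/1/0/2
#1 addi  $r1, $r4, 7 ; 0/8/8/0/1/0/2
#2 beq  $r2, $r4, L10 ; 0/8/8/0/1/0/2 ; →fallthru
#3 slt  $r2, $r6, $r4 ; 0/8/0/0/1/0/2
#4 andi  $r5, $r5, 15 ; 0/8/0/0/1/0/2
#5 bne  $r2, $r6, L10 ; 0/8/0/0/1/0/2 ; →target
#6 xori  $r5, $r6, 11 ; 0/8/0/0/1/9/2
#10 sub  $r4, $r6, $r4 ; 0/8/0/0/1/9/2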